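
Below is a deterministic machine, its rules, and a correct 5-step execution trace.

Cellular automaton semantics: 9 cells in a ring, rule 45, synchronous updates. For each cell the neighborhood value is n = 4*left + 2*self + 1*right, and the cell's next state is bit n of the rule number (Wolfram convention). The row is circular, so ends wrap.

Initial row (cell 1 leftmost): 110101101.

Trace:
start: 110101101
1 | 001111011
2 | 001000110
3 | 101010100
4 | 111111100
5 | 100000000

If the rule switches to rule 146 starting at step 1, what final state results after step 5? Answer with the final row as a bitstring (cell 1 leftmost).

000011000

(re-executing steps 1..5 under rule 146; state before step 1: 110101101)
1 | 100000000
2 | 010000001
3 | 001000010
4 | 010100101
5 | 000011000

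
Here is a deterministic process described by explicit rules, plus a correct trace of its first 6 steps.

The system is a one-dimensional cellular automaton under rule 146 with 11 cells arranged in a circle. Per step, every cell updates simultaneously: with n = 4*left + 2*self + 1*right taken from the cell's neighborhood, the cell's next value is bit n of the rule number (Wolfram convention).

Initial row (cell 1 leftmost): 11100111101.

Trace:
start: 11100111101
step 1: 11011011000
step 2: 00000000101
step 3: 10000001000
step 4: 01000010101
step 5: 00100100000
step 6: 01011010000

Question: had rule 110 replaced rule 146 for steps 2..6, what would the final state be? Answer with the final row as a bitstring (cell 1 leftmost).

00001110011

(re-executing steps 2..6 under rule 110; state before step 2: 11011011000)
step 2: 11111111001
step 3: 00000001011
step 4: 00000011111
step 5: 00000110001
step 6: 00001110011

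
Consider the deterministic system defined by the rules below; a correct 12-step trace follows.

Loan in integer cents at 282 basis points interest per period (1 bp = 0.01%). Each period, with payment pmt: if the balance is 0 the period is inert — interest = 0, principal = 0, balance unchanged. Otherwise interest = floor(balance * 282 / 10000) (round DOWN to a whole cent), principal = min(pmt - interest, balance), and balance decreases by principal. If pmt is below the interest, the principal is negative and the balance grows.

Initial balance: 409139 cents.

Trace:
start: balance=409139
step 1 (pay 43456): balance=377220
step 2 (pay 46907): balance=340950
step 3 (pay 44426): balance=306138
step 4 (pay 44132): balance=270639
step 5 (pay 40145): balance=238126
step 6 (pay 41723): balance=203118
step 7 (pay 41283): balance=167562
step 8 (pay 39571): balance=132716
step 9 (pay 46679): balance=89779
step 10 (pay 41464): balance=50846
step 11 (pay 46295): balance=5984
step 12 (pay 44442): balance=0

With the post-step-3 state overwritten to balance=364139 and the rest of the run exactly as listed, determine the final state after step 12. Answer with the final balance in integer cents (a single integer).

state after step 3 := balance=364139
step 4 (pay 44132): balance=330275
step 5 (pay 40145): balance=299443
step 6 (pay 41723): balance=266164
step 7 (pay 41283): balance=232386
step 8 (pay 39571): balance=199368
step 9 (pay 46679): balance=158311
step 10 (pay 41464): balance=121311
step 11 (pay 46295): balance=78436
step 12 (pay 44442): balance=36205

36205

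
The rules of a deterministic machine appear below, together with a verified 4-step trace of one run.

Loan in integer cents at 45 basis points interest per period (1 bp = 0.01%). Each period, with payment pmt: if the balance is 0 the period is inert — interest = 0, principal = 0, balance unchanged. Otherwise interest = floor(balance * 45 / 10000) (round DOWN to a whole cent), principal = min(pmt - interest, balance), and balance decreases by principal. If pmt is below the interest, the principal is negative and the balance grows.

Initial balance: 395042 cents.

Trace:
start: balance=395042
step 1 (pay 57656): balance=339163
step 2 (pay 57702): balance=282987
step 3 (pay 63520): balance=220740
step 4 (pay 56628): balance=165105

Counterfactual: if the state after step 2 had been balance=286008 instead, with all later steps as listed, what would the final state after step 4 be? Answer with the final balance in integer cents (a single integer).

state after step 2 := balance=286008
step 3 (pay 63520): balance=223775
step 4 (pay 56628): balance=168153

168153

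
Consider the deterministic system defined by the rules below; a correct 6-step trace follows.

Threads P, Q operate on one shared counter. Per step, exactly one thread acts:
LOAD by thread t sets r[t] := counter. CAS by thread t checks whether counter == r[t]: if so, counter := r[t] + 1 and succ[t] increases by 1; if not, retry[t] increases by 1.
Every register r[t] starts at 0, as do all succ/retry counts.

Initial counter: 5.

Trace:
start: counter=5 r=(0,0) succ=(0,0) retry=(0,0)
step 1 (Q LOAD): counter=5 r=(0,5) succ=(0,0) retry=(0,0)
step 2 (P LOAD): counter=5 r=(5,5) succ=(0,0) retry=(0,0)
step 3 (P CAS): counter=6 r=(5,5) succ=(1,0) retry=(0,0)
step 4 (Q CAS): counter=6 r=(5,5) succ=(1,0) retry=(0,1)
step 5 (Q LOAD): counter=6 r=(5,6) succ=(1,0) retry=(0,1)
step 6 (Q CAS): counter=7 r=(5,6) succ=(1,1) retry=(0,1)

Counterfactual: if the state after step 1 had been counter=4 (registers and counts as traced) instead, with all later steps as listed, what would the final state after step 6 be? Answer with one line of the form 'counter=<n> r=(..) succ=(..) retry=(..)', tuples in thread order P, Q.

counter=7 r=(4,6) succ=(1,2) retry=(0,0)

state after step 1 := counter=4 r=(0,5) succ=(0,0) retry=(0,0)
step 2 (P LOAD): counter=4 r=(4,5) succ=(0,0) retry=(0,0)
step 3 (P CAS): counter=5 r=(4,5) succ=(1,0) retry=(0,0)
step 4 (Q CAS): counter=6 r=(4,5) succ=(1,1) retry=(0,0)
step 5 (Q LOAD): counter=6 r=(4,6) succ=(1,1) retry=(0,0)
step 6 (Q CAS): counter=7 r=(4,6) succ=(1,2) retry=(0,0)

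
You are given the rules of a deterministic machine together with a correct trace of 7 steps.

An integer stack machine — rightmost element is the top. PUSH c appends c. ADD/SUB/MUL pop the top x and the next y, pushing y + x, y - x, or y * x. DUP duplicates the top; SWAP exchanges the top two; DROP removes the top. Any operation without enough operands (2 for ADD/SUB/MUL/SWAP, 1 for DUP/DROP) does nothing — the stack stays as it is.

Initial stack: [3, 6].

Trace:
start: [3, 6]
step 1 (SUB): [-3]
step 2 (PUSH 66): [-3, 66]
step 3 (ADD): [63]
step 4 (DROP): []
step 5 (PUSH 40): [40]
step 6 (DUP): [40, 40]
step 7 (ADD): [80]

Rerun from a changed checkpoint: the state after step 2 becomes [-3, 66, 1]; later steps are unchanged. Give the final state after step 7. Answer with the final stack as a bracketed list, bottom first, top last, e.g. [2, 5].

state after step 2 := [-3, 66, 1]
step 3 (ADD): [-3, 67]
step 4 (DROP): [-3]
step 5 (PUSH 40): [-3, 40]
step 6 (DUP): [-3, 40, 40]
step 7 (ADD): [-3, 80]

[-3, 80]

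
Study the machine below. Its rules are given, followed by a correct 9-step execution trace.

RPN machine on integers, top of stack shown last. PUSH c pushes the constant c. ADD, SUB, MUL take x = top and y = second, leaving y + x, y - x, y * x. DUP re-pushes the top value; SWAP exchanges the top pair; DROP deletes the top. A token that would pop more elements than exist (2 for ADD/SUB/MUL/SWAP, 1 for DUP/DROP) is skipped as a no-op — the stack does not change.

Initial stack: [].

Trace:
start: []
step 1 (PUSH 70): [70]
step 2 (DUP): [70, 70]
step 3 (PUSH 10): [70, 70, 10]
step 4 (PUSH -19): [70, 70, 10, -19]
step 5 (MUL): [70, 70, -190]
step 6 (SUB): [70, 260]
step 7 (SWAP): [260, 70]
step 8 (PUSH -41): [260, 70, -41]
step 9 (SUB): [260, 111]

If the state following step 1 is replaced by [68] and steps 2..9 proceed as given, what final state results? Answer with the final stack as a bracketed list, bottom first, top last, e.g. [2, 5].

state after step 1 := [68]
step 2 (DUP): [68, 68]
step 3 (PUSH 10): [68, 68, 10]
step 4 (PUSH -19): [68, 68, 10, -19]
step 5 (MUL): [68, 68, -190]
step 6 (SUB): [68, 258]
step 7 (SWAP): [258, 68]
step 8 (PUSH -41): [258, 68, -41]
step 9 (SUB): [258, 109]

[258, 109]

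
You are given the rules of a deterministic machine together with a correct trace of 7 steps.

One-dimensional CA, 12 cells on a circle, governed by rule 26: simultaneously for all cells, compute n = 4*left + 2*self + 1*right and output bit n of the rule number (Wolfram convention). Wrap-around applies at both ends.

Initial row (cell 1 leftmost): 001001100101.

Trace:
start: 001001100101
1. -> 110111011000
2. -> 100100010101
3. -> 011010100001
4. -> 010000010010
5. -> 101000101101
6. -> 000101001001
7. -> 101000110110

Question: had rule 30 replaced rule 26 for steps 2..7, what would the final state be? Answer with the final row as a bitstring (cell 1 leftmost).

(re-executing steps 2..7 under rule 30; state before step 2: 110111011000)
2. -> 100100010101
3. -> 011110110101
4. -> 010000100101
5. -> 011001111101
6. -> 010111000001
7. -> 010100100011

010100100011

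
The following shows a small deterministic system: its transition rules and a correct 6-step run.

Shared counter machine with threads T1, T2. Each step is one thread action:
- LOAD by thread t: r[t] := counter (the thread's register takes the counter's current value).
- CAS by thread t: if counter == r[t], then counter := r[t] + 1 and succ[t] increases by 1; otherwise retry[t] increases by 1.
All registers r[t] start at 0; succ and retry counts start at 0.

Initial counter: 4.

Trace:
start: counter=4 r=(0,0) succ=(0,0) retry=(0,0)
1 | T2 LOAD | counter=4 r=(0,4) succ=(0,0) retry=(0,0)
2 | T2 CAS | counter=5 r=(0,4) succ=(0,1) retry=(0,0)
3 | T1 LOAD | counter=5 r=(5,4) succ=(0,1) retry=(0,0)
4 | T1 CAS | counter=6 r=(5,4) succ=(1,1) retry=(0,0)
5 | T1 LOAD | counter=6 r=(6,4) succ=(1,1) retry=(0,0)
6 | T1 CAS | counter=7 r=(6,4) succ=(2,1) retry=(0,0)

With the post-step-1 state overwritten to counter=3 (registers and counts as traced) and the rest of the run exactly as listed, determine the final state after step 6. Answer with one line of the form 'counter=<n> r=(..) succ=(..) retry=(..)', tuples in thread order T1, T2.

counter=5 r=(4,4) succ=(2,0) retry=(0,1)

state after step 1 := counter=3 r=(0,4) succ=(0,0) retry=(0,0)
2 | T2 CAS | counter=3 r=(0,4) succ=(0,0) retry=(0,1)
3 | T1 LOAD | counter=3 r=(3,4) succ=(0,0) retry=(0,1)
4 | T1 CAS | counter=4 r=(3,4) succ=(1,0) retry=(0,1)
5 | T1 LOAD | counter=4 r=(4,4) succ=(1,0) retry=(0,1)
6 | T1 CAS | counter=5 r=(4,4) succ=(2,0) retry=(0,1)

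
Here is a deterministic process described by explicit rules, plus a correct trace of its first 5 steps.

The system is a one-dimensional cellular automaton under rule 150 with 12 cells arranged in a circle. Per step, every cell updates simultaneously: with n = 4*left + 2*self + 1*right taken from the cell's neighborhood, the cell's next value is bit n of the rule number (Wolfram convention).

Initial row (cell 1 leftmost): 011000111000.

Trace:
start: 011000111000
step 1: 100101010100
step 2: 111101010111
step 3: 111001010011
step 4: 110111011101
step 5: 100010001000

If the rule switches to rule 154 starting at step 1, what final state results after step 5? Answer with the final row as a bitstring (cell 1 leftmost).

(re-executing steps 1..5 under rule 154; state before step 1: 011000111000)
step 1: 110101110100
step 2: 100001100011
step 3: 010011010111
step 4: 001110000110
step 5: 011101001101

011101001101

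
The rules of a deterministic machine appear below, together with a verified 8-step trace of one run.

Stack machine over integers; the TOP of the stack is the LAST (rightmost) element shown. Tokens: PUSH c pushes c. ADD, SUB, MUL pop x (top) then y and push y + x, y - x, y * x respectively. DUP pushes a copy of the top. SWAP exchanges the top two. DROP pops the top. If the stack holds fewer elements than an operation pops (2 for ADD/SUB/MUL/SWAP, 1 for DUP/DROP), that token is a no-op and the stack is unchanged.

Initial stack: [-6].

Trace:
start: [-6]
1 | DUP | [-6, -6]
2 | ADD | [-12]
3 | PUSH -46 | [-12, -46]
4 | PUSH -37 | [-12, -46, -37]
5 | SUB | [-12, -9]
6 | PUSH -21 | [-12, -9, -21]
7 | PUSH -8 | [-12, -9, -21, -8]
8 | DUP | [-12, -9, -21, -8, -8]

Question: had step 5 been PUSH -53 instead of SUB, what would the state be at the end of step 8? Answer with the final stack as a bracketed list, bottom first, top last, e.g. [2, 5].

(re-executing from step 5 with the substitution; state before step 5: [-12, -46, -37])
5 | PUSH -53 | [-12, -46, -37, -53]
6 | PUSH -21 | [-12, -46, -37, -53, -21]
7 | PUSH -8 | [-12, -46, -37, -53, -21, -8]
8 | DUP | [-12, -46, -37, -53, -21, -8, -8]

[-12, -46, -37, -53, -21, -8, -8]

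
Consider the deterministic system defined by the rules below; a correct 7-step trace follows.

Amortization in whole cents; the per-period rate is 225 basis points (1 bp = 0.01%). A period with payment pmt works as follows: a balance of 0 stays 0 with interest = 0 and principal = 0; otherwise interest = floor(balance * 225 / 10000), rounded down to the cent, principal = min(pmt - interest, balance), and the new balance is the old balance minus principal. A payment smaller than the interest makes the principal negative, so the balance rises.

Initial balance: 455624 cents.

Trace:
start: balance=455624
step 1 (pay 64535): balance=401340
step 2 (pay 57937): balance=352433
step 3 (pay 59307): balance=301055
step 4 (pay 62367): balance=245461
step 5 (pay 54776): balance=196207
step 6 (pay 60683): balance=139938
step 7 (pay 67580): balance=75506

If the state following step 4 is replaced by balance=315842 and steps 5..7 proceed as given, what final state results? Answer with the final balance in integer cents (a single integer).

state after step 4 := balance=315842
step 5 (pay 54776): balance=268172
step 6 (pay 60683): balance=213522
step 7 (pay 67580): balance=150746

150746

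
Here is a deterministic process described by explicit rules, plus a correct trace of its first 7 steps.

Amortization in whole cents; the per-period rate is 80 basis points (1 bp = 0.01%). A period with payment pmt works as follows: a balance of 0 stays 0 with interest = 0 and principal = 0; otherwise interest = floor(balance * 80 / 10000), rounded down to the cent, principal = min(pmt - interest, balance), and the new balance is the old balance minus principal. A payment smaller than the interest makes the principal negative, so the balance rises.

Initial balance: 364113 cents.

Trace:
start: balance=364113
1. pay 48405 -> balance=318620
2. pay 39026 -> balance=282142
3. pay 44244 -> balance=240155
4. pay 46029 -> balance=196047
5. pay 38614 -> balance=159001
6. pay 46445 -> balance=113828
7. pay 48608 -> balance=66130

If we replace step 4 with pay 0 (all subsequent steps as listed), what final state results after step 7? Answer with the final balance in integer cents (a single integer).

(re-executing from step 4 with the substitution; state before step 4: balance=240155)
4. pay 0 -> balance=242076
5. pay 38614 -> balance=205398
6. pay 46445 -> balance=160596
7. pay 48608 -> balance=113272

113272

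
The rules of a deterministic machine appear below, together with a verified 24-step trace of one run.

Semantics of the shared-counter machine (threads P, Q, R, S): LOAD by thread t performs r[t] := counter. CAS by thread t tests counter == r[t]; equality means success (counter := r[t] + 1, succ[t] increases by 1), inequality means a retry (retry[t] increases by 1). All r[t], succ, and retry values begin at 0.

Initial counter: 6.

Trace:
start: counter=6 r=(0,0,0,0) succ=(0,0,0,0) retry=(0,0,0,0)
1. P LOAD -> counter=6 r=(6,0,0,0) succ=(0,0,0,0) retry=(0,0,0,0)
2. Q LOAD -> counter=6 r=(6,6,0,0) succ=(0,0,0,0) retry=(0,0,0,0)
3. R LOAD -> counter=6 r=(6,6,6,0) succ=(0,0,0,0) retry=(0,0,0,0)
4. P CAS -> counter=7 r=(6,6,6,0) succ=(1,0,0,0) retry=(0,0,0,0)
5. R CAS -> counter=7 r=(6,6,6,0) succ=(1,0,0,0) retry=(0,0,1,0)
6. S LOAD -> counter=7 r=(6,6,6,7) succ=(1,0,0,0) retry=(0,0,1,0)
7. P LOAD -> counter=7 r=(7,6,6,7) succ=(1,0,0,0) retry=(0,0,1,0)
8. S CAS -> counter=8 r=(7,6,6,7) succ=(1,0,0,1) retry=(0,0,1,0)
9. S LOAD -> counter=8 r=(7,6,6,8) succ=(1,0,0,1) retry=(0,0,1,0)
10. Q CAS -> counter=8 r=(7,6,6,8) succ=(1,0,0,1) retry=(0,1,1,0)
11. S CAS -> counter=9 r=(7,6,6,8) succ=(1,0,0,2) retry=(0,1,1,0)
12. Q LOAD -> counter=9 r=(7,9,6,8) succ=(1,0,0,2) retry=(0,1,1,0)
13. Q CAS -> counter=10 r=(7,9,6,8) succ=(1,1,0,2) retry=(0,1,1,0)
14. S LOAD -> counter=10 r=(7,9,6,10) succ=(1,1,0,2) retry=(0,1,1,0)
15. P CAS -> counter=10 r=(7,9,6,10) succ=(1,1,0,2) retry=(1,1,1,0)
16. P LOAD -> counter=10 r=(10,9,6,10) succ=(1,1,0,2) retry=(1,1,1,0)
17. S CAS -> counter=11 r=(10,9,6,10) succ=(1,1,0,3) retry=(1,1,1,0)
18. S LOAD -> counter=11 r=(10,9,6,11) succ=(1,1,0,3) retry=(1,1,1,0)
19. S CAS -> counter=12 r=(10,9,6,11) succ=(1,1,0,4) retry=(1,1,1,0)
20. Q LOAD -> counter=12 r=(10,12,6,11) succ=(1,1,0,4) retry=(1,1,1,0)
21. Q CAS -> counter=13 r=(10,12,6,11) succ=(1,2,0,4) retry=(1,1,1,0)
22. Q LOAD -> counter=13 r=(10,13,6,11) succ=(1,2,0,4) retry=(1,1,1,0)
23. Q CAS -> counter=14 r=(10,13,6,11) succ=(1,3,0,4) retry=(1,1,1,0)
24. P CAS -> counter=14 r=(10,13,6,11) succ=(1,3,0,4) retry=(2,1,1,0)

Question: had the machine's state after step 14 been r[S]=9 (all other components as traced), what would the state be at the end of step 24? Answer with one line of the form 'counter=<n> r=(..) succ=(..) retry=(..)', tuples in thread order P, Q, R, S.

counter=13 r=(10,12,6,10) succ=(1,3,0,3) retry=(2,1,1,1)

state after step 14 := counter=10 r=(7,9,6,9) succ=(1,1,0,2) retry=(0,1,1,0)
15. P CAS -> counter=10 r=(7,9,6,9) succ=(1,1,0,2) retry=(1,1,1,0)
16. P LOAD -> counter=10 r=(10,9,6,9) succ=(1,1,0,2) retry=(1,1,1,0)
17. S CAS -> counter=10 r=(10,9,6,9) succ=(1,1,0,2) retry=(1,1,1,1)
18. S LOAD -> counter=10 r=(10,9,6,10) succ=(1,1,0,2) retry=(1,1,1,1)
19. S CAS -> counter=11 r=(10,9,6,10) succ=(1,1,0,3) retry=(1,1,1,1)
20. Q LOAD -> counter=11 r=(10,11,6,10) succ=(1,1,0,3) retry=(1,1,1,1)
21. Q CAS -> counter=12 r=(10,11,6,10) succ=(1,2,0,3) retry=(1,1,1,1)
22. Q LOAD -> counter=12 r=(10,12,6,10) succ=(1,2,0,3) retry=(1,1,1,1)
23. Q CAS -> counter=13 r=(10,12,6,10) succ=(1,3,0,3) retry=(1,1,1,1)
24. P CAS -> counter=13 r=(10,12,6,10) succ=(1,3,0,3) retry=(2,1,1,1)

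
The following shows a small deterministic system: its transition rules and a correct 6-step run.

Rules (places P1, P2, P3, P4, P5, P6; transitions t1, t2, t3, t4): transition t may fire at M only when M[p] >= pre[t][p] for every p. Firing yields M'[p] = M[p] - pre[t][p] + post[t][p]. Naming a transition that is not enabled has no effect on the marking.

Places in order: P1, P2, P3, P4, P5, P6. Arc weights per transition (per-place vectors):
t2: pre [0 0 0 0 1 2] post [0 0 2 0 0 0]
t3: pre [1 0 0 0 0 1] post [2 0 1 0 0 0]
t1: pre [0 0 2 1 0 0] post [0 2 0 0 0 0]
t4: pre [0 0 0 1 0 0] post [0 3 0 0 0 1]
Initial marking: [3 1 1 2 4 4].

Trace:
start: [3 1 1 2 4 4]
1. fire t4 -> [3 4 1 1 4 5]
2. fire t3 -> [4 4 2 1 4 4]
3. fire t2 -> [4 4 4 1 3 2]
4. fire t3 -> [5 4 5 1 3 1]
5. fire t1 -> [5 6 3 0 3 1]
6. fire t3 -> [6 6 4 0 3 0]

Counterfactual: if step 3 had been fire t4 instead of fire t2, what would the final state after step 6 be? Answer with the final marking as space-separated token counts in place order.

(re-executing from step 3 with the substitution; state before step 3: [4 4 2 1 4 4])
3. fire t4 -> [4 7 2 0 4 5]
4. fire t3 -> [5 7 3 0 4 4]
5. fire t1 -> [5 7 3 0 4 4]
6. fire t3 -> [6 7 4 0 4 3]

6 7 4 0 4 3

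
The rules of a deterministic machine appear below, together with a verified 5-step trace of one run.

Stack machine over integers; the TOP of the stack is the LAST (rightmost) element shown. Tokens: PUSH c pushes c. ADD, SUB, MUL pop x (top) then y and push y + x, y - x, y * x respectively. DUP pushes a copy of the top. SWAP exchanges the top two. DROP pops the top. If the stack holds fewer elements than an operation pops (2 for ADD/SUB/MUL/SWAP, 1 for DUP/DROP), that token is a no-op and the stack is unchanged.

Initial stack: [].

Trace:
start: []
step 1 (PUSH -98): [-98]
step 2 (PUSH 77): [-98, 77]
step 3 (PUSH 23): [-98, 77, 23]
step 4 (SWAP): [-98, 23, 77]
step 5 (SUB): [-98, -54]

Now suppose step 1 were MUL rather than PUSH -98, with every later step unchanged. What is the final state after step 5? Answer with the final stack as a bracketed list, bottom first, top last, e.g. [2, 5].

(re-executing from step 1 with the substitution; state before step 1: [])
step 1 (MUL): []
step 2 (PUSH 77): [77]
step 3 (PUSH 23): [77, 23]
step 4 (SWAP): [23, 77]
step 5 (SUB): [-54]

[-54]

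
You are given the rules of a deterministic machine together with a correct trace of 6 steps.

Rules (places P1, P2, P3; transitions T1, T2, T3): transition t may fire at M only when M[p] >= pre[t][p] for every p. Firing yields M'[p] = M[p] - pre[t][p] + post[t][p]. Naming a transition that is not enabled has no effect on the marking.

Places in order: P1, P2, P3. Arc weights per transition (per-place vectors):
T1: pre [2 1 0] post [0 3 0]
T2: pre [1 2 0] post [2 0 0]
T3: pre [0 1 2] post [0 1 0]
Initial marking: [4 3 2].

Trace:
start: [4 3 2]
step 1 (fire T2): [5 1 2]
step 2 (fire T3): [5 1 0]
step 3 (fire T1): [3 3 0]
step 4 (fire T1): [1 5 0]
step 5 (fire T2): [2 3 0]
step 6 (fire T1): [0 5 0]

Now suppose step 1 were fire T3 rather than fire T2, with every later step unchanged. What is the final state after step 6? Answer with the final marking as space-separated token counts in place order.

0 7 0

(re-executing from step 1 with the substitution; state before step 1: [4 3 2])
step 1 (fire T3): [4 3 0]
step 2 (fire T3): [4 3 0]
step 3 (fire T1): [2 5 0]
step 4 (fire T1): [0 7 0]
step 5 (fire T2): [0 7 0]
step 6 (fire T1): [0 7 0]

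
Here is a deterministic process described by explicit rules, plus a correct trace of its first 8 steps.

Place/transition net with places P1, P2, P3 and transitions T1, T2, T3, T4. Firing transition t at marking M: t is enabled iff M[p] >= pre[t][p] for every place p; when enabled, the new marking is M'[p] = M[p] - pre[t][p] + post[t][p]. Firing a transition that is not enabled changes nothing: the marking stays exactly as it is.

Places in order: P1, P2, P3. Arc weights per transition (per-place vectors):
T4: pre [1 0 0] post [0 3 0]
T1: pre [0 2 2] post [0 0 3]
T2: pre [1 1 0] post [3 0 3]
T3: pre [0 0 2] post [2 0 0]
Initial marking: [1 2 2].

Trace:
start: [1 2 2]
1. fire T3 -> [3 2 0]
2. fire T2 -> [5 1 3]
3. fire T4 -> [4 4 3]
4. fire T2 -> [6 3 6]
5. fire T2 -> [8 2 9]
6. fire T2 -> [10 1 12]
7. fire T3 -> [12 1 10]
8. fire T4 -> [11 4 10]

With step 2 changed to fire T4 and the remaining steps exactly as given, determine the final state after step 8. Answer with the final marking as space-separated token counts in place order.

(re-executing from step 2 with the substitution; state before step 2: [3 2 0])
2. fire T4 -> [2 5 0]
3. fire T4 -> [1 8 0]
4. fire T2 -> [3 7 3]
5. fire T2 -> [5 6 6]
6. fire T2 -> [7 5 9]
7. fire T3 -> [9 5 7]
8. fire T4 -> [8 8 7]

8 8 7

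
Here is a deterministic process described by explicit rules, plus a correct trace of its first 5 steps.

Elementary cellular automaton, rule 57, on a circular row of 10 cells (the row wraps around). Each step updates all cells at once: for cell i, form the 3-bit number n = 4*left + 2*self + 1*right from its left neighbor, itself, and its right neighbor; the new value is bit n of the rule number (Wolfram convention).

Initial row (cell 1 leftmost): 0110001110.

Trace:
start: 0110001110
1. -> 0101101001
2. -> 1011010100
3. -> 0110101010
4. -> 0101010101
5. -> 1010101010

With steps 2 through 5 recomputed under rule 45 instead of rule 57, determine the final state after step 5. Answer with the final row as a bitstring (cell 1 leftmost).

1101100111

(re-executing steps 2..5 under rule 45; state before step 2: 0101101001)
2. -> 1111011001
3. -> 0000110001
4. -> 0110100101
5. -> 1101100111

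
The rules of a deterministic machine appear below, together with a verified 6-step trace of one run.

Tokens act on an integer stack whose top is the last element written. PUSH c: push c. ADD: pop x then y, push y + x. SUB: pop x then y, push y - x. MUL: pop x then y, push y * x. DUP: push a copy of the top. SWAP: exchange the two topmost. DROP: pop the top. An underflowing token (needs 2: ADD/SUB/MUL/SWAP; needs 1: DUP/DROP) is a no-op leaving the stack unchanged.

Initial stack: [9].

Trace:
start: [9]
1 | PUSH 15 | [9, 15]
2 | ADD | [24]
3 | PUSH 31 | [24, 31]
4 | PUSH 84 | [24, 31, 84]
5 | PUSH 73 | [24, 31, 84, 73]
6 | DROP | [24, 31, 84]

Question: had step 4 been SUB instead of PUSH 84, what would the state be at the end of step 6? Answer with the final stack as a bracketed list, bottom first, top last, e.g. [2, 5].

[-7]

(re-executing from step 4 with the substitution; state before step 4: [24, 31])
4 | SUB | [-7]
5 | PUSH 73 | [-7, 73]
6 | DROP | [-7]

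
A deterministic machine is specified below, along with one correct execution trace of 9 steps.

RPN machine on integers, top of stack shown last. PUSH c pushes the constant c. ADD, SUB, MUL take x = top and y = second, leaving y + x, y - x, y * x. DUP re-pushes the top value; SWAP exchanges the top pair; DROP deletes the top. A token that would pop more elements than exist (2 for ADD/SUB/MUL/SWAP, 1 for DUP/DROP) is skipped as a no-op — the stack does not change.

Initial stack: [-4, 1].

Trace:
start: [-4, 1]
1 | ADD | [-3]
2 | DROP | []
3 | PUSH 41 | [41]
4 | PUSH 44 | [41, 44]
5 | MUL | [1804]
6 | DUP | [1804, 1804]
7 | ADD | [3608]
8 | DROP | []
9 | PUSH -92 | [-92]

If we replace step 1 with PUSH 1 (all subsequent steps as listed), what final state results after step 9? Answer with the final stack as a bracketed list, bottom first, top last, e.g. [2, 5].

(re-executing from step 1 with the substitution; state before step 1: [-4, 1])
1 | PUSH 1 | [-4, 1, 1]
2 | DROP | [-4, 1]
3 | PUSH 41 | [-4, 1, 41]
4 | PUSH 44 | [-4, 1, 41, 44]
5 | MUL | [-4, 1, 1804]
6 | DUP | [-4, 1, 1804, 1804]
7 | ADD | [-4, 1, 3608]
8 | DROP | [-4, 1]
9 | PUSH -92 | [-4, 1, -92]

[-4, 1, -92]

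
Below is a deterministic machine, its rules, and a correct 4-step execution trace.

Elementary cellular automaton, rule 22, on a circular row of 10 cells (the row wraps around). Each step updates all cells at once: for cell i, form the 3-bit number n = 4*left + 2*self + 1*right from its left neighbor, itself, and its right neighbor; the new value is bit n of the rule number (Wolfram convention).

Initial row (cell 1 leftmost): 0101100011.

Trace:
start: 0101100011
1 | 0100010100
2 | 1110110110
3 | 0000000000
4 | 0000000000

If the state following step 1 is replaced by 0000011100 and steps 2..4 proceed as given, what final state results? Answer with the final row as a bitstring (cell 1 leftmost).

1010000000

state after step 1 := 0000011100
2 | 0000100010
3 | 0001110111
4 | 1010000000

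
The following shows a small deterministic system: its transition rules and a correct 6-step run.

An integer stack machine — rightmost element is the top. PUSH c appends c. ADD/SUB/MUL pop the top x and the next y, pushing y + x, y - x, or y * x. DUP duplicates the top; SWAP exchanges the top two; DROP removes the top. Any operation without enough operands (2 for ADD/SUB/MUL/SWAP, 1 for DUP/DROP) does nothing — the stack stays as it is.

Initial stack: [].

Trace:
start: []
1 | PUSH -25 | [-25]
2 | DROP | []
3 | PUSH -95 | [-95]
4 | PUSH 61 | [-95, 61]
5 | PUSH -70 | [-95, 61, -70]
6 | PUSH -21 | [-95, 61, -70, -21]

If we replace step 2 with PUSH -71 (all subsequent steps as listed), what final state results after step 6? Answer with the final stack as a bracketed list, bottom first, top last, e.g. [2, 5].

[-25, -71, -95, 61, -70, -21]

(re-executing from step 2 with the substitution; state before step 2: [-25])
2 | PUSH -71 | [-25, -71]
3 | PUSH -95 | [-25, -71, -95]
4 | PUSH 61 | [-25, -71, -95, 61]
5 | PUSH -70 | [-25, -71, -95, 61, -70]
6 | PUSH -21 | [-25, -71, -95, 61, -70, -21]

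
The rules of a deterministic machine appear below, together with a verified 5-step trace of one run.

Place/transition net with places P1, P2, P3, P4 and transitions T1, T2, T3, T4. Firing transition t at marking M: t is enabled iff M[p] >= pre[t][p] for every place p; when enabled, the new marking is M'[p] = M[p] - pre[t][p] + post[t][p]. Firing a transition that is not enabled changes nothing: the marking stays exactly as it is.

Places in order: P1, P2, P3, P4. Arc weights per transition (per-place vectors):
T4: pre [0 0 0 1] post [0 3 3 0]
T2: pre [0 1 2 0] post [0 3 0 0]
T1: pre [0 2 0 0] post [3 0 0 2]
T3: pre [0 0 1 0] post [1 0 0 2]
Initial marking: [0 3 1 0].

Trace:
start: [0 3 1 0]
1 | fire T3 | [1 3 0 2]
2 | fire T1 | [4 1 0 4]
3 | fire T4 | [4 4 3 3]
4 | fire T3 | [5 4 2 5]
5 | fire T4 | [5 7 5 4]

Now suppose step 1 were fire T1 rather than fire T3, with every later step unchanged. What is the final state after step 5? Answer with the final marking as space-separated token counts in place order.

(re-executing from step 1 with the substitution; state before step 1: [0 3 1 0])
1 | fire T1 | [3 1 1 2]
2 | fire T1 | [3 1 1 2]
3 | fire T4 | [3 4 4 1]
4 | fire T3 | [4 4 3 3]
5 | fire T4 | [4 7 6 2]

4 7 6 2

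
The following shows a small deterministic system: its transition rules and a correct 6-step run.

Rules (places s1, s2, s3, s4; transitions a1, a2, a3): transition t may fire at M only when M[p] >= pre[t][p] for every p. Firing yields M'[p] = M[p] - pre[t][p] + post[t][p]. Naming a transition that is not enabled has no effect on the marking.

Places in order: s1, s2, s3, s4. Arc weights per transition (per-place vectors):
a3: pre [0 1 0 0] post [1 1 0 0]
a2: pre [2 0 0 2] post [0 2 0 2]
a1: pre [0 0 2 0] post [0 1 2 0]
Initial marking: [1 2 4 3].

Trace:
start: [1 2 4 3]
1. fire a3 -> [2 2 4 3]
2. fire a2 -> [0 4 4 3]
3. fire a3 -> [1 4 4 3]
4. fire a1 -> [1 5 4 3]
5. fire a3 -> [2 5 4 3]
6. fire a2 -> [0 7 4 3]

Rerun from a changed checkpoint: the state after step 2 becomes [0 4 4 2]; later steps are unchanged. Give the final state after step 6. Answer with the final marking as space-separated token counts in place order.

0 7 4 2

state after step 2 := [0 4 4 2]
3. fire a3 -> [1 4 4 2]
4. fire a1 -> [1 5 4 2]
5. fire a3 -> [2 5 4 2]
6. fire a2 -> [0 7 4 2]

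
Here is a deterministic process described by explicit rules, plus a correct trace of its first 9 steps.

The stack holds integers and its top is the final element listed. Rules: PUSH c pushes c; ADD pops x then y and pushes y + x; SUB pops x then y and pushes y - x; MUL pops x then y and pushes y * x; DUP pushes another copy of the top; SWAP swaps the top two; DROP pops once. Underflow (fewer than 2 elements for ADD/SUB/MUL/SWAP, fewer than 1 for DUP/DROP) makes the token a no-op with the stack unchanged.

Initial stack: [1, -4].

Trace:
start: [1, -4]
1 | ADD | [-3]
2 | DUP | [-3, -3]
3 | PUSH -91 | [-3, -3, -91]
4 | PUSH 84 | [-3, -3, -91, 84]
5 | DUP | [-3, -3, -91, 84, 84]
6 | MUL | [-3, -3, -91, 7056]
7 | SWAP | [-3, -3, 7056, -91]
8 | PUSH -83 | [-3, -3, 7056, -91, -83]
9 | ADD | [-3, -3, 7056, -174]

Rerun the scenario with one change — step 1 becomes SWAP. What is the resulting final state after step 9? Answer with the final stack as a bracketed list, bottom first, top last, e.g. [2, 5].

(re-executing from step 1 with the substitution; state before step 1: [1, -4])
1 | SWAP | [-4, 1]
2 | DUP | [-4, 1, 1]
3 | PUSH -91 | [-4, 1, 1, -91]
4 | PUSH 84 | [-4, 1, 1, -91, 84]
5 | DUP | [-4, 1, 1, -91, 84, 84]
6 | MUL | [-4, 1, 1, -91, 7056]
7 | SWAP | [-4, 1, 1, 7056, -91]
8 | PUSH -83 | [-4, 1, 1, 7056, -91, -83]
9 | ADD | [-4, 1, 1, 7056, -174]

[-4, 1, 1, 7056, -174]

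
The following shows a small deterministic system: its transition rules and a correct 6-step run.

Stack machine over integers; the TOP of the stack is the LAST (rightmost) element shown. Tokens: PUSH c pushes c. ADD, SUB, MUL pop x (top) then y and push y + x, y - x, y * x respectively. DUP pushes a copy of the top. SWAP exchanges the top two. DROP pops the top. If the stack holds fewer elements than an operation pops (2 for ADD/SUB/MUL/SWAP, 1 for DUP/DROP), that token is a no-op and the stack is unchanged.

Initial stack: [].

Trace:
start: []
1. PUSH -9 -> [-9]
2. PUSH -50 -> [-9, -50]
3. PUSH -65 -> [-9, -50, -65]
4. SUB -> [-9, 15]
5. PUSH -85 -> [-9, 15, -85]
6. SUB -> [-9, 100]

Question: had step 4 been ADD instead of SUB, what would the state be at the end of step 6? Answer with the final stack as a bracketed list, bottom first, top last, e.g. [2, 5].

[-9, -30]

(re-executing from step 4 with the substitution; state before step 4: [-9, -50, -65])
4. ADD -> [-9, -115]
5. PUSH -85 -> [-9, -115, -85]
6. SUB -> [-9, -30]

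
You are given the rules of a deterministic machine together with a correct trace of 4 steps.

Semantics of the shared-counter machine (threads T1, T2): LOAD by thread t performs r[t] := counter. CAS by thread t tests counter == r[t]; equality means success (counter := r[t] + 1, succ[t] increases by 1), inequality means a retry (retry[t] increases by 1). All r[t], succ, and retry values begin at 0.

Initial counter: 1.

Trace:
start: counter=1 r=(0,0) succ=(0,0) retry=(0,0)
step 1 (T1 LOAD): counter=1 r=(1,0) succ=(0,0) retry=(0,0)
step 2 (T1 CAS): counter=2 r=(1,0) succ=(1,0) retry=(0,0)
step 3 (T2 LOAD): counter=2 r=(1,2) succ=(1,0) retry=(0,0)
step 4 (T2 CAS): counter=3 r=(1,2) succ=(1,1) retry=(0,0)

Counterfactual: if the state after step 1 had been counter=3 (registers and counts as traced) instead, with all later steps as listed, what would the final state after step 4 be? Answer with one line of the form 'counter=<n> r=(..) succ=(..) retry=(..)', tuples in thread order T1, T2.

state after step 1 := counter=3 r=(1,0) succ=(0,0) retry=(0,0)
step 2 (T1 CAS): counter=3 r=(1,0) succ=(0,0) retry=(1,0)
step 3 (T2 LOAD): counter=3 r=(1,3) succ=(0,0) retry=(1,0)
step 4 (T2 CAS): counter=4 r=(1,3) succ=(0,1) retry=(1,0)

counter=4 r=(1,3) succ=(0,1) retry=(1,0)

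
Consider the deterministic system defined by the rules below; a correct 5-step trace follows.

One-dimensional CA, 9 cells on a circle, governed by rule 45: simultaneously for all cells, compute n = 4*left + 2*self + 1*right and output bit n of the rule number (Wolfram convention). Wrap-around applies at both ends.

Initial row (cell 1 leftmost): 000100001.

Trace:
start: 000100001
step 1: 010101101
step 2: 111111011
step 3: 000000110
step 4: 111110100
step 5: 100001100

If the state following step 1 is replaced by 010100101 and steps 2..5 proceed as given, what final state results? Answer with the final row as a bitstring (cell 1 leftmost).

000001111

state after step 1 := 010100101
step 2: 111100111
step 3: 000000100
step 4: 111110101
step 5: 000001111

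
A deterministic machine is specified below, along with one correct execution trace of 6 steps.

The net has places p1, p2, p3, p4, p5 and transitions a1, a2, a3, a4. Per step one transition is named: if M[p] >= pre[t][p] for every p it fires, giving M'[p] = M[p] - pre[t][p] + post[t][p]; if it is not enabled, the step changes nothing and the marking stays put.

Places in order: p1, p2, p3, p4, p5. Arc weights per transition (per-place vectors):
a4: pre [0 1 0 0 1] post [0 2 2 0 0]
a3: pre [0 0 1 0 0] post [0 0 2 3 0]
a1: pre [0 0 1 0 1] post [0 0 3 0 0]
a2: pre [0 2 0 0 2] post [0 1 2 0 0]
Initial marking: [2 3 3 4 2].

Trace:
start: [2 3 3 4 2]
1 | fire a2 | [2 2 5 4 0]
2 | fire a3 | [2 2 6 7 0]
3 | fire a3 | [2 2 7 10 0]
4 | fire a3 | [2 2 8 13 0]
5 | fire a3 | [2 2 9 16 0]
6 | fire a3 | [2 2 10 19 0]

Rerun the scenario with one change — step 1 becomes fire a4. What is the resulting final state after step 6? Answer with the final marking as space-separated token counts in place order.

2 4 10 19 1

(re-executing from step 1 with the substitution; state before step 1: [2 3 3 4 2])
1 | fire a4 | [2 4 5 4 1]
2 | fire a3 | [2 4 6 7 1]
3 | fire a3 | [2 4 7 10 1]
4 | fire a3 | [2 4 8 13 1]
5 | fire a3 | [2 4 9 16 1]
6 | fire a3 | [2 4 10 19 1]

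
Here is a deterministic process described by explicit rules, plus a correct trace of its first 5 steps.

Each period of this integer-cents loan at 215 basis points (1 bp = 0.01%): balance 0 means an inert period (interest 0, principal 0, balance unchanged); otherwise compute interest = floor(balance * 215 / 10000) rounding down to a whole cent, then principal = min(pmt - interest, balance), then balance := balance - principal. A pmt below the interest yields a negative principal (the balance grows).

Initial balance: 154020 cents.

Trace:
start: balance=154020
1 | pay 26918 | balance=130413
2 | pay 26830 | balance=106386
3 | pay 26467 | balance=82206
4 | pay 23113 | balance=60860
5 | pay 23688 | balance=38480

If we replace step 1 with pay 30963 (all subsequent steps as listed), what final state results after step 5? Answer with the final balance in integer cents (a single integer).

34075

(re-executing from step 1 with the substitution; state before step 1: balance=154020)
1 | pay 30963 | balance=126368
2 | pay 26830 | balance=102254
3 | pay 26467 | balance=77985
4 | pay 23113 | balance=56548
5 | pay 23688 | balance=34075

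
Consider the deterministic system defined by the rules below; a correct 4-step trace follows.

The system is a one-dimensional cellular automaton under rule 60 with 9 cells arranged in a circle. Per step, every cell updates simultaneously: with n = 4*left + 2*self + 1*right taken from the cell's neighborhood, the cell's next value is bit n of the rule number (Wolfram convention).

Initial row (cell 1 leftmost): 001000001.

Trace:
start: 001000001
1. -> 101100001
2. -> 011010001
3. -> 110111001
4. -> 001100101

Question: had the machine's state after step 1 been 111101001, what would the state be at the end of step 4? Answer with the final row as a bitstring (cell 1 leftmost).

state after step 1 := 111101001
2. -> 000011101
3. -> 100010011
4. -> 010011010

010011010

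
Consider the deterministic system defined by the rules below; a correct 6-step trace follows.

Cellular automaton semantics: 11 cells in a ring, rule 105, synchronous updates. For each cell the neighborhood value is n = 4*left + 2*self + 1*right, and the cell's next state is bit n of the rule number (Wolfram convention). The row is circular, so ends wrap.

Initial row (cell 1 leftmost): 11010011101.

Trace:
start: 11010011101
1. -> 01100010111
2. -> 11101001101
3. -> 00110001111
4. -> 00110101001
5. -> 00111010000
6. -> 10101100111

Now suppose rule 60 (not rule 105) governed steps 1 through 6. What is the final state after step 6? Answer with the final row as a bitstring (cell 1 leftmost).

(re-executing steps 1..6 under rule 60; state before step 1: 11010011101)
1. -> 00111010011
2. -> 10100111010
3. -> 11110100111
4. -> 00001110100
5. -> 00001001110
6. -> 00001101001

00001101001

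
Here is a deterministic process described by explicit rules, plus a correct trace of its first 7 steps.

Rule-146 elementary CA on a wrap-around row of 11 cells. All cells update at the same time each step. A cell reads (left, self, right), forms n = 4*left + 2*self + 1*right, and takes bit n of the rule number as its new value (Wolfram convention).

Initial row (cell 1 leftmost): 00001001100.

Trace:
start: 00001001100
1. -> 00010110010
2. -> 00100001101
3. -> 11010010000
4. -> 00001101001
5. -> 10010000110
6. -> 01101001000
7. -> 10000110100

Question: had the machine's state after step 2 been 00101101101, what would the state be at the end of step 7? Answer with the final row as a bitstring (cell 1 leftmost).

00010101010

state after step 2 := 00101101101
3. -> 11000000000
4. -> 00100000001
5. -> 11010000010
6. -> 00001000100
7. -> 00010101010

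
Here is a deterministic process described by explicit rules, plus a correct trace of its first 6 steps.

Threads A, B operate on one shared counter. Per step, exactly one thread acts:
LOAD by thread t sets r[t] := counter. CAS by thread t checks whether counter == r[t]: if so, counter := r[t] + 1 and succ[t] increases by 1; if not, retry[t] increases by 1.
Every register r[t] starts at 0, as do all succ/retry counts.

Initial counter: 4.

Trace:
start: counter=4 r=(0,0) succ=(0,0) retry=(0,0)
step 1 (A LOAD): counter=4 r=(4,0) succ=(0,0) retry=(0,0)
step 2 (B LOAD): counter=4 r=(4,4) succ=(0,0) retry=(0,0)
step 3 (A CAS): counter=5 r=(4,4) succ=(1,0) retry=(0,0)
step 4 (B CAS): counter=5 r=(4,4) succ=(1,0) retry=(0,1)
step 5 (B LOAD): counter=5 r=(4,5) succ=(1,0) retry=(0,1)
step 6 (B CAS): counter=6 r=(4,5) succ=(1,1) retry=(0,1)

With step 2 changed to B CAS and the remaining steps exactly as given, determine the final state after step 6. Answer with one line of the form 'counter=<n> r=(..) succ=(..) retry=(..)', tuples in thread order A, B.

counter=6 r=(4,5) succ=(1,1) retry=(0,2)

(re-executing from step 2 with the substitution; state before step 2: counter=4 r=(4,0) succ=(0,0) retry=(0,0))
step 2 (B CAS): counter=4 r=(4,0) succ=(0,0) retry=(0,1)
step 3 (A CAS): counter=5 r=(4,0) succ=(1,0) retry=(0,1)
step 4 (B CAS): counter=5 r=(4,0) succ=(1,0) retry=(0,2)
step 5 (B LOAD): counter=5 r=(4,5) succ=(1,0) retry=(0,2)
step 6 (B CAS): counter=6 r=(4,5) succ=(1,1) retry=(0,2)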